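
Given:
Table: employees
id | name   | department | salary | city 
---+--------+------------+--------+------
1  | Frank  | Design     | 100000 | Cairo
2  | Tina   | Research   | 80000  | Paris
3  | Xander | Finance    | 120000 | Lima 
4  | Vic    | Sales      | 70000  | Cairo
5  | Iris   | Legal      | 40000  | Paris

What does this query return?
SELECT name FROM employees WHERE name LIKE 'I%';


LIKE 'I%' matches names starting with 'I'
Matching: 1

1 rows:
Iris


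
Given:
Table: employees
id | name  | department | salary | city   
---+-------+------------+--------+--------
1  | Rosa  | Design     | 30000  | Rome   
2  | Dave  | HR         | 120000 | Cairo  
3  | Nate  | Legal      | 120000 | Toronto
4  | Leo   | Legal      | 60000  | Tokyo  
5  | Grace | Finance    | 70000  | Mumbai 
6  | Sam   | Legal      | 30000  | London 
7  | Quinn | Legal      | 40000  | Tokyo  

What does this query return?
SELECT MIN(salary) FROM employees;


Salaries: 30000, 120000, 120000, 60000, 70000, 30000, 40000
MIN = 30000

30000


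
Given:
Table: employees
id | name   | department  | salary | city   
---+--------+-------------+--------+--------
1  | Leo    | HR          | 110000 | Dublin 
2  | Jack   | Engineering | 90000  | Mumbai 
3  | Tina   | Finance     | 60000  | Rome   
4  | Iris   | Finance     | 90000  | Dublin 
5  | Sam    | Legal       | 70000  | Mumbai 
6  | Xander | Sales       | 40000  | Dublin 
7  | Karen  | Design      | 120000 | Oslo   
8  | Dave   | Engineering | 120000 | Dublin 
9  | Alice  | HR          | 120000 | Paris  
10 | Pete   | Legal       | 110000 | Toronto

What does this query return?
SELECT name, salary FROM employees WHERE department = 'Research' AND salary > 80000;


Filtering: department = 'Research' AND salary > 80000
Matching: 0 rows

Empty result set (0 rows)


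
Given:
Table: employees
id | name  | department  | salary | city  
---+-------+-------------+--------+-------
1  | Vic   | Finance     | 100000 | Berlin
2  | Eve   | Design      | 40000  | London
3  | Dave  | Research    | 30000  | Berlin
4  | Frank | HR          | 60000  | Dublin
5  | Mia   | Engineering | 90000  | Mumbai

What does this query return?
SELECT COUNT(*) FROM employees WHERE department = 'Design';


Counting rows where department = 'Design'
  Eve -> MATCH


1


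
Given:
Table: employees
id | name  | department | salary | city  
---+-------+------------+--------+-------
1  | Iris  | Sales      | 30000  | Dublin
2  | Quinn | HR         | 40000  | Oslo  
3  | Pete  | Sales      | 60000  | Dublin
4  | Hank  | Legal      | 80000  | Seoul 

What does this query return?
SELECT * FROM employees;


SELECT * returns all 4 rows with all columns

4 rows:
1, Iris, Sales, 30000, Dublin
2, Quinn, HR, 40000, Oslo
3, Pete, Sales, 60000, Dublin
4, Hank, Legal, 80000, Seoul


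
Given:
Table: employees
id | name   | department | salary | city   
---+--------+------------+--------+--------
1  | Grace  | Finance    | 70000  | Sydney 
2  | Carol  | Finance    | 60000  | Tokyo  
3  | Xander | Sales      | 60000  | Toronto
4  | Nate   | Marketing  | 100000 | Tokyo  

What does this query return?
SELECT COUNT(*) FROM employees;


COUNT(*) counts all rows

4


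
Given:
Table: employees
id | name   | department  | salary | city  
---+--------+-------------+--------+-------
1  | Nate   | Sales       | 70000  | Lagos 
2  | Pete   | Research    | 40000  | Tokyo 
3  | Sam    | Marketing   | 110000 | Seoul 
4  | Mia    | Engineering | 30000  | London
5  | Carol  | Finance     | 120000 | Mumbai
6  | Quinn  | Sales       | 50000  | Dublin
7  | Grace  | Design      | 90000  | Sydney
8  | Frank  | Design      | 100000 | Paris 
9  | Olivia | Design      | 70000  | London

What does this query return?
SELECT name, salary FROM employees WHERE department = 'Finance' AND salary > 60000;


Filtering: department = 'Finance' AND salary > 60000
Matching: 1 rows

1 rows:
Carol, 120000


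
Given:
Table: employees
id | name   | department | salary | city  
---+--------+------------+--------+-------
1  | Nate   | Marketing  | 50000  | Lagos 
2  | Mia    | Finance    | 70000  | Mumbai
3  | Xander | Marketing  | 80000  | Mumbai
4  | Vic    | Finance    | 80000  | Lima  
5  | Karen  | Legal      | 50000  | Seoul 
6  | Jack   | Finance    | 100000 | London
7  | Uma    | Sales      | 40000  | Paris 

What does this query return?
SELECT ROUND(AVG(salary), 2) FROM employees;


SUM(salary) = 470000
COUNT = 7
ROUND(AVG, 2) = ROUND(470000 / 7, 2) = 67142.86

67142.86


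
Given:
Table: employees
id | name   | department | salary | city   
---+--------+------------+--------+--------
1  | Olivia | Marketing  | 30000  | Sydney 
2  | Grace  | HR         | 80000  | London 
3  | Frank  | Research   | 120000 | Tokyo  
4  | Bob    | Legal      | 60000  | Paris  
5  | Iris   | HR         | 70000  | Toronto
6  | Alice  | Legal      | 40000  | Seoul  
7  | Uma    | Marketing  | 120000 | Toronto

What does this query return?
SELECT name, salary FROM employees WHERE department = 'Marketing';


Filtering: department = 'Marketing'
Matching rows: 2

2 rows:
Olivia, 30000
Uma, 120000


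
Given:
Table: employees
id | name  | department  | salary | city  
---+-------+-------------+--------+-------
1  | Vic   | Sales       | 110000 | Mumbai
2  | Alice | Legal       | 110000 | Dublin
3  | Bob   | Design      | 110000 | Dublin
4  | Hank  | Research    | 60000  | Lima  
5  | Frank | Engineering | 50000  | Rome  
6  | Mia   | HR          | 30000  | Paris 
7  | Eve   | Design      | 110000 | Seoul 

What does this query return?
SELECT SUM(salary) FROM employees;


SUM(salary) = 110000 + 110000 + 110000 + 60000 + 50000 + 30000 + 110000 = 580000

580000


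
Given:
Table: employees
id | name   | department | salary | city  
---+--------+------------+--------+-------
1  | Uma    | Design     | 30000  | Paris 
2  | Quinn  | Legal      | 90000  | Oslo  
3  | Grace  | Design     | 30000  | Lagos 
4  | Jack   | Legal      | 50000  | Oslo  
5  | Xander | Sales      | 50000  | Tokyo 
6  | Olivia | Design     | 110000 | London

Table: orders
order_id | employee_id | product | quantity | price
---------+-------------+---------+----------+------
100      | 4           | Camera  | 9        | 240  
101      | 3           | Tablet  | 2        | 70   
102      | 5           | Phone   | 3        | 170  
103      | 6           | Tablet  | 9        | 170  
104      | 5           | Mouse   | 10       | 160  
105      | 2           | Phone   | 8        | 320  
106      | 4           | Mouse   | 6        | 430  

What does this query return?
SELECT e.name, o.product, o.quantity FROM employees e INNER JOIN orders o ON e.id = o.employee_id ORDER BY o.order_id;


Joining employees.id = orders.employee_id:
  employee Jack (id=4) -> order Camera
  employee Grace (id=3) -> order Tablet
  employee Xander (id=5) -> order Phone
  employee Olivia (id=6) -> order Tablet
  employee Xander (id=5) -> order Mouse
  employee Quinn (id=2) -> order Phone
  employee Jack (id=4) -> order Mouse


7 rows:
Jack, Camera, 9
Grace, Tablet, 2
Xander, Phone, 3
Olivia, Tablet, 9
Xander, Mouse, 10
Quinn, Phone, 8
Jack, Mouse, 6


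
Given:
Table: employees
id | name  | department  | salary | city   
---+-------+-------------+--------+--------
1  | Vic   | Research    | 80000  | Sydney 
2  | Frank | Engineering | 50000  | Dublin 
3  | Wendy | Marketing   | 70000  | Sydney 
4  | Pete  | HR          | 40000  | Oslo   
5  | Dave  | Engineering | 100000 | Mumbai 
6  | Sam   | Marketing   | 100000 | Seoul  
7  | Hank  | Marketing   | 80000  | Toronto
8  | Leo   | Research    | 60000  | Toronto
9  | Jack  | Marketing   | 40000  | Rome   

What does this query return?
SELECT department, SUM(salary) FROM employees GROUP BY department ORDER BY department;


Summing salary within each department:
  Engineering: 50000 + 100000 = 150000
  HR: 40000 = 40000
  Marketing: 70000 + 100000 + 80000 + 40000 = 290000
  Research: 80000 + 60000 = 140000


4 groups:
Engineering, 150000
HR, 40000
Marketing, 290000
Research, 140000


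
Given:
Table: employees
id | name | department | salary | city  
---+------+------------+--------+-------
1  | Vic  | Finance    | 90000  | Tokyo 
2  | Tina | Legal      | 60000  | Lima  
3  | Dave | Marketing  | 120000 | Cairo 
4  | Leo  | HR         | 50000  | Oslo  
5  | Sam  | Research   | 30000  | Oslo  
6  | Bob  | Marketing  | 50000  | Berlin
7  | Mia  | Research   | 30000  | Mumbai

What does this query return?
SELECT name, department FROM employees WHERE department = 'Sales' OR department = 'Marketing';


Filtering: department = 'Sales' OR 'Marketing'
Matching: 2 rows

2 rows:
Dave, Marketing
Bob, Marketing


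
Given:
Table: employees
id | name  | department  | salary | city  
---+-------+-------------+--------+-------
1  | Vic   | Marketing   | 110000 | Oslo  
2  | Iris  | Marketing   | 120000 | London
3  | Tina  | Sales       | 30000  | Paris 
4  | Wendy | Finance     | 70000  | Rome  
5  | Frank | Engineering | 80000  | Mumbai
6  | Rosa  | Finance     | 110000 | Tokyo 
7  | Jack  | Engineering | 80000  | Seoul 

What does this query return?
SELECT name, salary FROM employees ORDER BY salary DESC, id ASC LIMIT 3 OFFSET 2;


Sort by salary DESC (id ASC tiebreak), then skip 2 and take 3
Rows 3 through 5

3 rows:
Rosa, 110000
Frank, 80000
Jack, 80000


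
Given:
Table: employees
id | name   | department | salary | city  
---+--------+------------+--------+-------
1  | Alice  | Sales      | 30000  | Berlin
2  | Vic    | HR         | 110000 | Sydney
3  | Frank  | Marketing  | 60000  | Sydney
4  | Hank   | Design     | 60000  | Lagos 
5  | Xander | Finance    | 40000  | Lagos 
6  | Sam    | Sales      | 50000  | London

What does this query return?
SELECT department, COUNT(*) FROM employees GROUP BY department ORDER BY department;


Assigning each row to its department group:
  Alice -> Sales
  Vic -> HR
  Frank -> Marketing
  Hank -> Design
  Xander -> Finance
  Sam -> Sales


5 groups:
Design, 1
Finance, 1
HR, 1
Marketing, 1
Sales, 2


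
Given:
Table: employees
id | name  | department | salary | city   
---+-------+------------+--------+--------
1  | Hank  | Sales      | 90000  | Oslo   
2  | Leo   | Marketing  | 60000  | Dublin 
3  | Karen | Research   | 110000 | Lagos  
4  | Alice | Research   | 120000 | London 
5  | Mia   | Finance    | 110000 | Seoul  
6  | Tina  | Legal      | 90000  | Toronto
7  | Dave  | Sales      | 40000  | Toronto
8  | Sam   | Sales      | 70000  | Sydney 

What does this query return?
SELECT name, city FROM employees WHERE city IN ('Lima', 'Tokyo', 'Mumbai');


Filtering: city IN ('Lima', 'Tokyo', 'Mumbai')
Matching: 0 rows

Empty result set (0 rows)


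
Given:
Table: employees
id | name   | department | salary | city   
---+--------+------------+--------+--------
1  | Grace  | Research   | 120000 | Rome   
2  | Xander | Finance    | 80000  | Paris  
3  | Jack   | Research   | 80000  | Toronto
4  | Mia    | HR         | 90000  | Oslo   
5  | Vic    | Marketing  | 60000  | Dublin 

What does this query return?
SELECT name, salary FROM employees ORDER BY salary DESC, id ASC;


Sorting by salary DESC, then id ASC for ties

5 rows:
Grace, 120000
Mia, 90000
Xander, 80000
Jack, 80000
Vic, 60000


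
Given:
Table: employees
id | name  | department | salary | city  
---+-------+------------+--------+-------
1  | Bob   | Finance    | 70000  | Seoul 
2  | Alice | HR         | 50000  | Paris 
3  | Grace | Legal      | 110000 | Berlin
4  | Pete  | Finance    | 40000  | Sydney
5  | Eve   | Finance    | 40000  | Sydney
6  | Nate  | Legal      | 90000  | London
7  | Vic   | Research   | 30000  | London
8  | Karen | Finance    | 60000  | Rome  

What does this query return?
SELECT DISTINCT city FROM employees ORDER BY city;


All 'city' values (row order): Seoul, Paris, Berlin, Sydney, Sydney, London, London, Rome
Removing duplicates leaves 6 unique value(s).

6 values:
Berlin
London
Paris
Rome
Seoul
Sydney


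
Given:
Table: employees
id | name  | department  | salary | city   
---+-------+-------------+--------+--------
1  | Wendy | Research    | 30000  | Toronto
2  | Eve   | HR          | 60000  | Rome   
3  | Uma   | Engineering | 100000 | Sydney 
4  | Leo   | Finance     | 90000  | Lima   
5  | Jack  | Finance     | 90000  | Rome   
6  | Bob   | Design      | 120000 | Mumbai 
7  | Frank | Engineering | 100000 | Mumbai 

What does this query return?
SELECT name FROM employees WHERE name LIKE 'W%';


LIKE 'W%' matches names starting with 'W'
Matching: 1

1 rows:
Wendy


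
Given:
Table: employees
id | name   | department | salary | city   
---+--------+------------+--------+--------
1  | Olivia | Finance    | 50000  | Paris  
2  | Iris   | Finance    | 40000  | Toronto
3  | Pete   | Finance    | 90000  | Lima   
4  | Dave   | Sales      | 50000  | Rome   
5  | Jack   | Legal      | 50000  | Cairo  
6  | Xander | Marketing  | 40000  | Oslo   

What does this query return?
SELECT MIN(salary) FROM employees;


Salaries: 50000, 40000, 90000, 50000, 50000, 40000
MIN = 40000

40000


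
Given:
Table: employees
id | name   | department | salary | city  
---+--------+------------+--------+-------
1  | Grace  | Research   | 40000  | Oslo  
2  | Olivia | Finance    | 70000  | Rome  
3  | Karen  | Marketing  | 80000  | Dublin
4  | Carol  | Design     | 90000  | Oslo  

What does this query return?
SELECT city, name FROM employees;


Projecting columns: city, name

4 rows:
Oslo, Grace
Rome, Olivia
Dublin, Karen
Oslo, Carol


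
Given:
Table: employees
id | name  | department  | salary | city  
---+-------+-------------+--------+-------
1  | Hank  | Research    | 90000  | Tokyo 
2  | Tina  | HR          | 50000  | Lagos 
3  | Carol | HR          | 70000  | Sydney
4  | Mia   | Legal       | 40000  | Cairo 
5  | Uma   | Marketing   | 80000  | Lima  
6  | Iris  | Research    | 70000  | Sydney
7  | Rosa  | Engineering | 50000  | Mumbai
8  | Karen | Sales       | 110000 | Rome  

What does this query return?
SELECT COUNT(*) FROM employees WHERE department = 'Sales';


Counting rows where department = 'Sales'
  Karen -> MATCH


1


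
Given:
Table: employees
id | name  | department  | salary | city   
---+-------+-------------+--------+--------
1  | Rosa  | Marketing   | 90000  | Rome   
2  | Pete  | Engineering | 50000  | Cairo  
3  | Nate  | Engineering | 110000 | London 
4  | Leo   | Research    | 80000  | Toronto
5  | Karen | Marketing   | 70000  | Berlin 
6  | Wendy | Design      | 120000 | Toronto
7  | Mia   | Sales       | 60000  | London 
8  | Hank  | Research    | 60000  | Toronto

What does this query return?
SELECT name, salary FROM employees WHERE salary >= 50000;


Filtering: salary >= 50000
Matching: 8 rows

8 rows:
Rosa, 90000
Pete, 50000
Nate, 110000
Leo, 80000
Karen, 70000
Wendy, 120000
Mia, 60000
Hank, 60000


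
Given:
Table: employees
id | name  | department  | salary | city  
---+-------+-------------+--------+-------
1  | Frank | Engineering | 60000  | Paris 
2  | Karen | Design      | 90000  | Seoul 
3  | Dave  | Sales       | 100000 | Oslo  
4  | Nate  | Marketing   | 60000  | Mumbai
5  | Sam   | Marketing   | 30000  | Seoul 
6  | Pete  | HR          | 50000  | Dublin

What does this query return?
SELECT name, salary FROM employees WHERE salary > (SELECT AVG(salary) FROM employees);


Subquery: AVG(salary) = 65000.0
Filtering: salary > 65000.0
  Karen (90000) -> MATCH
  Dave (100000) -> MATCH


2 rows:
Karen, 90000
Dave, 100000


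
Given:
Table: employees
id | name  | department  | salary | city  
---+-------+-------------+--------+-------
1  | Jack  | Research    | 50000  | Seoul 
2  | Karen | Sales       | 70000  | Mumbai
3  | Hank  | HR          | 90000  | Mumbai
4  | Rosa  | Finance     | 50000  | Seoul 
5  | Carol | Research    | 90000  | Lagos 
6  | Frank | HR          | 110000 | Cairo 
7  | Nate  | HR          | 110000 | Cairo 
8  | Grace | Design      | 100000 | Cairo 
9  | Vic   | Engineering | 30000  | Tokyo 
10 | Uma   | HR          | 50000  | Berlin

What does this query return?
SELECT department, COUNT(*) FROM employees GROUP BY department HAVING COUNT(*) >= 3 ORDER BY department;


Groups with count >= 3:
  HR: 4 -> PASS
  Design: 1 -> filtered out
  Engineering: 1 -> filtered out
  Finance: 1 -> filtered out
  Research: 2 -> filtered out
  Sales: 1 -> filtered out


1 groups:
HR, 4


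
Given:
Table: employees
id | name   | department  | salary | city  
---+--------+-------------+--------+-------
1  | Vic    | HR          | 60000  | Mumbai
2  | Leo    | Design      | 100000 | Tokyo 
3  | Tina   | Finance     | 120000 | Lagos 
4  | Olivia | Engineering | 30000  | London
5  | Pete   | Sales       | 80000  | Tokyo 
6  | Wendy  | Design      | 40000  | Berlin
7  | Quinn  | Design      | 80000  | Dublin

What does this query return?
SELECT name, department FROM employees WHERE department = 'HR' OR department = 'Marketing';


Filtering: department = 'HR' OR 'Marketing'
Matching: 1 rows

1 rows:
Vic, HR


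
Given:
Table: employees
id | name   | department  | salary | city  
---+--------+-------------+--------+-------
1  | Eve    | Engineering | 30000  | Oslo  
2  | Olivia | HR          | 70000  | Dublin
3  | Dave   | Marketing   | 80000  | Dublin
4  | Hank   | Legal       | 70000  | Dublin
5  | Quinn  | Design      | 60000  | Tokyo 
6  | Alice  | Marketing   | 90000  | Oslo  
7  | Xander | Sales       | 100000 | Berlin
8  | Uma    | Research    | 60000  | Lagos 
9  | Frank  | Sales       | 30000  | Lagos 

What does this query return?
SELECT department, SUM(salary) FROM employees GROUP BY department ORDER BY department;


Summing salary within each department:
  Design: 60000 = 60000
  Engineering: 30000 = 30000
  HR: 70000 = 70000
  Legal: 70000 = 70000
  Marketing: 80000 + 90000 = 170000
  Research: 60000 = 60000
  Sales: 100000 + 30000 = 130000


7 groups:
Design, 60000
Engineering, 30000
HR, 70000
Legal, 70000
Marketing, 170000
Research, 60000
Sales, 130000


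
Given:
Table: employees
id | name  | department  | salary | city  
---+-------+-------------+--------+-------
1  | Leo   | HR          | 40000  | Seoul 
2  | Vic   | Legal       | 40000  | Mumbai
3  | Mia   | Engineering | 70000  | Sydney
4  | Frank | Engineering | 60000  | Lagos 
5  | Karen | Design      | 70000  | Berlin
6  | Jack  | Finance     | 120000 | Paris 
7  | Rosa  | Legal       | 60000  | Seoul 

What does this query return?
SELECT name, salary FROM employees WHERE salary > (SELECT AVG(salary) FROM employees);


Subquery: AVG(salary) = 65714.29
Filtering: salary > 65714.29
  Mia (70000) -> MATCH
  Karen (70000) -> MATCH
  Jack (120000) -> MATCH


3 rows:
Mia, 70000
Karen, 70000
Jack, 120000


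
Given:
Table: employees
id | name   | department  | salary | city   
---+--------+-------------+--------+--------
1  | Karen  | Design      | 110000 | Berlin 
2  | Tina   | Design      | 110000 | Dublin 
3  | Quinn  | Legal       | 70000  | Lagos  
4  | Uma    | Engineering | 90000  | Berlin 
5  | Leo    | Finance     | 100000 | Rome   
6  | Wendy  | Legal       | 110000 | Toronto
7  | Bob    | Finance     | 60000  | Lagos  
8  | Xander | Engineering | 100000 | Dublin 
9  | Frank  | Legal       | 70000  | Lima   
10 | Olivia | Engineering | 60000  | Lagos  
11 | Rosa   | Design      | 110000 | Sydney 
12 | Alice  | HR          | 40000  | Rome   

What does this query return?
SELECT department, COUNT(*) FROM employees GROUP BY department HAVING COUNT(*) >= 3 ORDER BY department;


Groups with count >= 3:
  Design: 3 -> PASS
  Engineering: 3 -> PASS
  Legal: 3 -> PASS
  Finance: 2 -> filtered out
  HR: 1 -> filtered out


3 groups:
Design, 3
Engineering, 3
Legal, 3


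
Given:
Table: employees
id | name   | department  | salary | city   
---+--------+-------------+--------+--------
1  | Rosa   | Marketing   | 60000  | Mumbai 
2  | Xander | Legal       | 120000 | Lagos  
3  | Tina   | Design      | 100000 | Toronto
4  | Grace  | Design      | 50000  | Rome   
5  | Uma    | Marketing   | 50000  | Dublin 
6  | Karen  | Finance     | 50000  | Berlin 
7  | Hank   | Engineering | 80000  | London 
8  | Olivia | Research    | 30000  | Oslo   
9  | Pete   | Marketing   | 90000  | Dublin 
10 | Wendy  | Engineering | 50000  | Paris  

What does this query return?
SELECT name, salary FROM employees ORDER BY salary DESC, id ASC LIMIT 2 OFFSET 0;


Sort by salary DESC (id ASC tiebreak), then skip 0 and take 2
Rows 1 through 2

2 rows:
Xander, 120000
Tina, 100000


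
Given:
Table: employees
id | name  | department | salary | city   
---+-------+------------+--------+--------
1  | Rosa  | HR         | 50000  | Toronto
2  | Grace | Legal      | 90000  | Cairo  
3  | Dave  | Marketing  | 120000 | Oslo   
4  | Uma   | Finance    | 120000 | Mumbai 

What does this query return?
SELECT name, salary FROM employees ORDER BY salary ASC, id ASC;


Sorting by salary ASC, then id ASC for ties

4 rows:
Rosa, 50000
Grace, 90000
Dave, 120000
Uma, 120000


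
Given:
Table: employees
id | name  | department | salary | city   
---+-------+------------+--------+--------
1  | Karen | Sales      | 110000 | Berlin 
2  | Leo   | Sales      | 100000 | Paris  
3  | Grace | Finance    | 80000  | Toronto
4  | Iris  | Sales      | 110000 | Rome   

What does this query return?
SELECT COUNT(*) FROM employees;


COUNT(*) counts all rows

4


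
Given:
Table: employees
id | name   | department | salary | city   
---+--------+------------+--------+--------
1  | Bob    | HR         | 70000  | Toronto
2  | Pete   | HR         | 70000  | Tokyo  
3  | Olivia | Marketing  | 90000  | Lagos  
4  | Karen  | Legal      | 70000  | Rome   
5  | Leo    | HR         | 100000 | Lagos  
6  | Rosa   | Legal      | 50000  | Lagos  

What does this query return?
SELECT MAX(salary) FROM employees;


Salaries: 70000, 70000, 90000, 70000, 100000, 50000
MAX = 100000

100000


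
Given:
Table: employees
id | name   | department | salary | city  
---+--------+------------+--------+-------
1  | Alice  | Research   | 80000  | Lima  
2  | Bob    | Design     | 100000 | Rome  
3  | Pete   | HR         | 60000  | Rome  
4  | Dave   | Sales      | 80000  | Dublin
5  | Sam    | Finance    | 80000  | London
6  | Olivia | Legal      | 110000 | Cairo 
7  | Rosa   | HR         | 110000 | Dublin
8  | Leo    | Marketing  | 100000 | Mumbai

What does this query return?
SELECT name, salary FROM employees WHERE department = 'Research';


Filtering: department = 'Research'
Matching rows: 1

1 rows:
Alice, 80000


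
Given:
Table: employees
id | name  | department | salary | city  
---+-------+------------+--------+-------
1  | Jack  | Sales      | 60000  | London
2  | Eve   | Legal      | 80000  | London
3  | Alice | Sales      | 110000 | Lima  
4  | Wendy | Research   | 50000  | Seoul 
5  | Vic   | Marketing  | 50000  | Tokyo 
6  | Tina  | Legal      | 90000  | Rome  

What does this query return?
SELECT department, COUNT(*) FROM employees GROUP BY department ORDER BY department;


Assigning each row to its department group:
  Jack -> Sales
  Eve -> Legal
  Alice -> Sales
  Wendy -> Research
  Vic -> Marketing
  Tina -> Legal


4 groups:
Legal, 2
Marketing, 1
Research, 1
Sales, 2


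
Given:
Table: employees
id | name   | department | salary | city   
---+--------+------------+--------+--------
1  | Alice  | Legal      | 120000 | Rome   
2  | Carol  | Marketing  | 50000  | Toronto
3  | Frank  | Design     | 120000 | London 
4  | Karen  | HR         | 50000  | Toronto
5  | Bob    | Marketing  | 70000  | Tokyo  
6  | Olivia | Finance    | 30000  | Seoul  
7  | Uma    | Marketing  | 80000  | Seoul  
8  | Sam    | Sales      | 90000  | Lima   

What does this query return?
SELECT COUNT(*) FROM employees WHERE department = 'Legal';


Counting rows where department = 'Legal'
  Alice -> MATCH


1


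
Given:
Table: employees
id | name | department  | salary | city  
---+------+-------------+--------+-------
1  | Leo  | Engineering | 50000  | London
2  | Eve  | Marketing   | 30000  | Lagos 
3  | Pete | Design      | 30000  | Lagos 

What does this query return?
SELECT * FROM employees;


SELECT * returns all 3 rows with all columns

3 rows:
1, Leo, Engineering, 50000, London
2, Eve, Marketing, 30000, Lagos
3, Pete, Design, 30000, Lagos


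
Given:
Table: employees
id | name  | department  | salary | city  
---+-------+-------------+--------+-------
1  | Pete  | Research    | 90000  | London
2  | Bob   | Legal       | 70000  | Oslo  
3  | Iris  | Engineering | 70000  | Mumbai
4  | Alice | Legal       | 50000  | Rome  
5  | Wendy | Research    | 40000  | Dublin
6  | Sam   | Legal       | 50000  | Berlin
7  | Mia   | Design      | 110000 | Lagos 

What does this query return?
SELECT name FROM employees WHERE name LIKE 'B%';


LIKE 'B%' matches names starting with 'B'
Matching: 1

1 rows:
Bob


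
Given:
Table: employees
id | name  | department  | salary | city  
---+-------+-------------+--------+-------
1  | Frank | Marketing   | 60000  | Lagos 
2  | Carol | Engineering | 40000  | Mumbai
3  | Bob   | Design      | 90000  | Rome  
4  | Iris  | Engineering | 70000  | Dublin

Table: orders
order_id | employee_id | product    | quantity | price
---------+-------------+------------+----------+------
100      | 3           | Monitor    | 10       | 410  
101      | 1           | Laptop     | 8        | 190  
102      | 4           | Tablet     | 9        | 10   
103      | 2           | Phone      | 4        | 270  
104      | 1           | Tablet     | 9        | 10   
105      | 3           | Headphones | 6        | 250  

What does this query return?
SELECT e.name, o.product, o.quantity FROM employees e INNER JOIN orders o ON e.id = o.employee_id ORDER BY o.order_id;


Joining employees.id = orders.employee_id:
  employee Bob (id=3) -> order Monitor
  employee Frank (id=1) -> order Laptop
  employee Iris (id=4) -> order Tablet
  employee Carol (id=2) -> order Phone
  employee Frank (id=1) -> order Tablet
  employee Bob (id=3) -> order Headphones


6 rows:
Bob, Monitor, 10
Frank, Laptop, 8
Iris, Tablet, 9
Carol, Phone, 4
Frank, Tablet, 9
Bob, Headphones, 6


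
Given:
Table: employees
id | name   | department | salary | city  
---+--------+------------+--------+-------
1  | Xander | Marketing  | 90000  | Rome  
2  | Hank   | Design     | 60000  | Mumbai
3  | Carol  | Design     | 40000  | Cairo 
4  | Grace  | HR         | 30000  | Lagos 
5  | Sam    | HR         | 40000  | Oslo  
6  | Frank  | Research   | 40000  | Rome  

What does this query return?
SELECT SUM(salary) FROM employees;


SUM(salary) = 90000 + 60000 + 40000 + 30000 + 40000 + 40000 = 300000

300000


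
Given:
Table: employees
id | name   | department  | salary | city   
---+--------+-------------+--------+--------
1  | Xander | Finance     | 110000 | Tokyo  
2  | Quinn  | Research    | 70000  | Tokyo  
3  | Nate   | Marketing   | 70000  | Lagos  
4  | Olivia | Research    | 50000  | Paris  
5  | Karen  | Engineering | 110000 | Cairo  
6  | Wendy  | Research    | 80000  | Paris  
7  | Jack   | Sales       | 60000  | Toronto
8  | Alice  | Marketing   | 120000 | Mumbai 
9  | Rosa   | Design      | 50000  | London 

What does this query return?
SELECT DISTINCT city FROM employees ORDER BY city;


All 'city' values (row order): Tokyo, Tokyo, Lagos, Paris, Cairo, Paris, Toronto, Mumbai, London
Removing duplicates leaves 7 unique value(s).

7 values:
Cairo
Lagos
London
Mumbai
Paris
Tokyo
Toronto


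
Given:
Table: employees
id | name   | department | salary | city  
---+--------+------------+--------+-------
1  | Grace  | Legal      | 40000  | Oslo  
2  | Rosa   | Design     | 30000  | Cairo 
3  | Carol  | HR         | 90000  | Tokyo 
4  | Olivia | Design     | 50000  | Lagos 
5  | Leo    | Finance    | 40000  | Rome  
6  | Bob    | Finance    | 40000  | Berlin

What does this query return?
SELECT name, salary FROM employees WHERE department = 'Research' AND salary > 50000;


Filtering: department = 'Research' AND salary > 50000
Matching: 0 rows

Empty result set (0 rows)


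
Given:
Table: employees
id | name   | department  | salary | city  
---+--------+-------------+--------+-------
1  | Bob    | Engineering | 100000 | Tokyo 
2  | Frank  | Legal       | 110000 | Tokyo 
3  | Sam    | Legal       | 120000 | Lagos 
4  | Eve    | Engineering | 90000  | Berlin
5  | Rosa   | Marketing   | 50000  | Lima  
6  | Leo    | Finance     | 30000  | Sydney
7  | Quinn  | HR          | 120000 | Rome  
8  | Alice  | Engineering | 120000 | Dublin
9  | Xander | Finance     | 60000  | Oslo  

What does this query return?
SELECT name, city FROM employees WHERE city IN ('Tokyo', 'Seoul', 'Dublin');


Filtering: city IN ('Tokyo', 'Seoul', 'Dublin')
Matching: 3 rows

3 rows:
Bob, Tokyo
Frank, Tokyo
Alice, Dublin


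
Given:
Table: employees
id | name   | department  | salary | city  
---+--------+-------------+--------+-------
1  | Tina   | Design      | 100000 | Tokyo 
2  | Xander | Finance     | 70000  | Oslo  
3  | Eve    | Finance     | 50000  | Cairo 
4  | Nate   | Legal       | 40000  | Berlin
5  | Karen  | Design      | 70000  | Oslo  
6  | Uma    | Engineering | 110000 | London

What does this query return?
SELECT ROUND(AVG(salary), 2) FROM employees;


SUM(salary) = 440000
COUNT = 6
ROUND(AVG, 2) = ROUND(440000 / 6, 2) = 73333.33

73333.33


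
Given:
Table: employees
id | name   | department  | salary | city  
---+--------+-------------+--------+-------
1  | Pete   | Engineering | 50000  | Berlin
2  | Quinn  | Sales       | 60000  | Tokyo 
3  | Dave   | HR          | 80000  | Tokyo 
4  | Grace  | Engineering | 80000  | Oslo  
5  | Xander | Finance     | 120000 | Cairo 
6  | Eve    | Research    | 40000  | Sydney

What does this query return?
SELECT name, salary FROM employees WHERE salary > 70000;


Filtering: salary > 70000
Matching: 3 rows

3 rows:
Dave, 80000
Grace, 80000
Xander, 120000


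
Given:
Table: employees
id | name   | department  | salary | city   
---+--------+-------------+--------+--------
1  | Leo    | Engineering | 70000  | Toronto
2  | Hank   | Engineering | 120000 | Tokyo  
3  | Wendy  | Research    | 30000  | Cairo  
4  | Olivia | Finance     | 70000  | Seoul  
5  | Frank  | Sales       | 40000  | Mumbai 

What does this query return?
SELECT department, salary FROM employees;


Projecting columns: department, salary

5 rows:
Engineering, 70000
Engineering, 120000
Research, 30000
Finance, 70000
Sales, 40000


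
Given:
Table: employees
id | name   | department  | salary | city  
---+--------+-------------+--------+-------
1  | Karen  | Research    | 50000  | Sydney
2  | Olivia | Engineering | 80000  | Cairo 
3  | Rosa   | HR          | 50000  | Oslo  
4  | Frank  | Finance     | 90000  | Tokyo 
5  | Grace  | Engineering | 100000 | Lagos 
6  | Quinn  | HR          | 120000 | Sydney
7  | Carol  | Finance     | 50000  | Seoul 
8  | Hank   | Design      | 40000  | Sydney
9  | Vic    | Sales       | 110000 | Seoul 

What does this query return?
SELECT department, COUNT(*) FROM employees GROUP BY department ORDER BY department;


Assigning each row to its department group:
  Karen -> Research
  Olivia -> Engineering
  Rosa -> HR
  Frank -> Finance
  Grace -> Engineering
  Quinn -> HR
  Carol -> Finance
  Hank -> Design
  Vic -> Sales


6 groups:
Design, 1
Engineering, 2
Finance, 2
HR, 2
Research, 1
Sales, 1


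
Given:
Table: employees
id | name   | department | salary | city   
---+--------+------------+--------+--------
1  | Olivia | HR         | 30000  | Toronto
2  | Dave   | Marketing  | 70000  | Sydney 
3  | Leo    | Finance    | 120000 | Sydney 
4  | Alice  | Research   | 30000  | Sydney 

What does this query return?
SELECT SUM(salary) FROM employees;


SUM(salary) = 30000 + 70000 + 120000 + 30000 = 250000

250000


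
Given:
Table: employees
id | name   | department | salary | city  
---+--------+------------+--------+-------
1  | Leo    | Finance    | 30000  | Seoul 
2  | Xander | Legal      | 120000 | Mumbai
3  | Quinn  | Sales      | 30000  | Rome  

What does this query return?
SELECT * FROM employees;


SELECT * returns all 3 rows with all columns

3 rows:
1, Leo, Finance, 30000, Seoul
2, Xander, Legal, 120000, Mumbai
3, Quinn, Sales, 30000, Rome


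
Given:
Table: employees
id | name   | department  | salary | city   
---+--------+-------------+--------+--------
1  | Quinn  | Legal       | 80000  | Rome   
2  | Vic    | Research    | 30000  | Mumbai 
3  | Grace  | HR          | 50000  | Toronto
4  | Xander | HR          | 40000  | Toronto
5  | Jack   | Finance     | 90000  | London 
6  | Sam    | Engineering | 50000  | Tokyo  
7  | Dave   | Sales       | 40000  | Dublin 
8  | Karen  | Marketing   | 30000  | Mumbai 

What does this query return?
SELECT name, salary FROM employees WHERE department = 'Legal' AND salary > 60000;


Filtering: department = 'Legal' AND salary > 60000
Matching: 1 rows

1 rows:
Quinn, 80000


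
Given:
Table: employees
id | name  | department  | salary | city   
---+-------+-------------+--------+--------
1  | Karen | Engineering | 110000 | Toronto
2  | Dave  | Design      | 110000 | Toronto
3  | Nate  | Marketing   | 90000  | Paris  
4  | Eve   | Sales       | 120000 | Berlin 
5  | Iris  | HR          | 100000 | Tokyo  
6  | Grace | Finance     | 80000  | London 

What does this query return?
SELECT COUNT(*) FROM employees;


COUNT(*) counts all rows

6


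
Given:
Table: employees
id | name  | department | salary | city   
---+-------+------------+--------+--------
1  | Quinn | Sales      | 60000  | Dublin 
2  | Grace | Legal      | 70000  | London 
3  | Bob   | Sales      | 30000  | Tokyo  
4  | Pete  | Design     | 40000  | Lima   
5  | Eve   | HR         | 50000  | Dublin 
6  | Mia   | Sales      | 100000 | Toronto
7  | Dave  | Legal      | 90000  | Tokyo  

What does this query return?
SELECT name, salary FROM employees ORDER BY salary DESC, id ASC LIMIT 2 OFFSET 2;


Sort by salary DESC (id ASC tiebreak), then skip 2 and take 2
Rows 3 through 4

2 rows:
Grace, 70000
Quinn, 60000


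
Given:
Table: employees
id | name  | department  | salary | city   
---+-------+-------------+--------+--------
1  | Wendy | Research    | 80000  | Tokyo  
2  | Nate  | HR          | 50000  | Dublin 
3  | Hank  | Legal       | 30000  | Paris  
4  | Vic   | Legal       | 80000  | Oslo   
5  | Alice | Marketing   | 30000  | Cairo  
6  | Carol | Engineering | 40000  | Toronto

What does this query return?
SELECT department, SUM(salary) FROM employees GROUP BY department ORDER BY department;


Summing salary within each department:
  Engineering: 40000 = 40000
  HR: 50000 = 50000
  Legal: 30000 + 80000 = 110000
  Marketing: 30000 = 30000
  Research: 80000 = 80000


5 groups:
Engineering, 40000
HR, 50000
Legal, 110000
Marketing, 30000
Research, 80000


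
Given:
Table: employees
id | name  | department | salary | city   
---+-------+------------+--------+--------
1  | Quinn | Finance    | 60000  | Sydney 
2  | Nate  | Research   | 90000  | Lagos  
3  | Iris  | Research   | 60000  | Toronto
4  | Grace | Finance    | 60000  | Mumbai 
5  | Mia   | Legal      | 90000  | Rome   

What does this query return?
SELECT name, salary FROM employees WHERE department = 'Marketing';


Filtering: department = 'Marketing'
Matching rows: 0

Empty result set (0 rows)


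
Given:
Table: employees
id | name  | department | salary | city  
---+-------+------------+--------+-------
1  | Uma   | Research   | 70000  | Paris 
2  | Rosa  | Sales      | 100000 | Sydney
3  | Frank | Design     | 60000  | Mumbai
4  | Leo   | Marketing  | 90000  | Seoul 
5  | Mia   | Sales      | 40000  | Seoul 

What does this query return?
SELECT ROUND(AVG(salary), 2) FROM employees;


SUM(salary) = 360000
COUNT = 5
ROUND(AVG, 2) = ROUND(360000 / 5, 2) = 72000.0

72000.0


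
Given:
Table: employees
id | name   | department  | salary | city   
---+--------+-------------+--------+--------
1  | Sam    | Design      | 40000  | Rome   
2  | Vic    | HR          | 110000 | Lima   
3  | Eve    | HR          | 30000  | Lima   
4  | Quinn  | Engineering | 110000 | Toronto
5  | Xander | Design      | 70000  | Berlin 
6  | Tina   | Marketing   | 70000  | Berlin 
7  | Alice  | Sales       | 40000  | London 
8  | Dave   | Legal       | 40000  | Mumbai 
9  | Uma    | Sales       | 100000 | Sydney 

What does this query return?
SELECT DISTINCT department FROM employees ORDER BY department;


All 'department' values (row order): Design, HR, HR, Engineering, Design, Marketing, Sales, Legal, Sales
Removing duplicates leaves 6 unique value(s).

6 values:
Design
Engineering
HR
Legal
Marketing
Sales


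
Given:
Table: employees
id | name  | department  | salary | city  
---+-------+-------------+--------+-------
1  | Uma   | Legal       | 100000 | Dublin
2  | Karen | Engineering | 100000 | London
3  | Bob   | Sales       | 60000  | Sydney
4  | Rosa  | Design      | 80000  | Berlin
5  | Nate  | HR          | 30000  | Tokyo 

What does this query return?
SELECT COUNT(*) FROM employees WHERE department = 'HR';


Counting rows where department = 'HR'
  Nate -> MATCH


1


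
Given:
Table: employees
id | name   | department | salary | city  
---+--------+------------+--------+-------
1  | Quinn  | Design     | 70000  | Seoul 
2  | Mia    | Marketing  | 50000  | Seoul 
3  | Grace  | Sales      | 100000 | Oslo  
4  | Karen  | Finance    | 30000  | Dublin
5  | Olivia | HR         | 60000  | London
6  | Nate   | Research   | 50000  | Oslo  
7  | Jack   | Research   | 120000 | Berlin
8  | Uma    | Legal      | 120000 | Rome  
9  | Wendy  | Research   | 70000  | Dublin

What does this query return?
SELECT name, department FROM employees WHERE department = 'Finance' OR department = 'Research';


Filtering: department = 'Finance' OR 'Research'
Matching: 4 rows

4 rows:
Karen, Finance
Nate, Research
Jack, Research
Wendy, Research


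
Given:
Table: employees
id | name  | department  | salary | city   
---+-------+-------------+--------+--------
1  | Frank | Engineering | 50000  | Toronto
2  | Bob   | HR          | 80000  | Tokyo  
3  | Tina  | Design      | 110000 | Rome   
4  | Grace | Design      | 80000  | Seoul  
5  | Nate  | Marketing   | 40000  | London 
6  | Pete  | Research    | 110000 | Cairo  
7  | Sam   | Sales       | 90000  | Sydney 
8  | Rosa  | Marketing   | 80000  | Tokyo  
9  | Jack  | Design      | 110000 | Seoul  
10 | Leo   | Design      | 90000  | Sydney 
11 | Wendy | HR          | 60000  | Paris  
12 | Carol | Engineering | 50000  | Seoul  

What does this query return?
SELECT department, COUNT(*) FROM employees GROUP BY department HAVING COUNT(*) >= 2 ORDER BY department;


Groups with count >= 2:
  Design: 4 -> PASS
  Engineering: 2 -> PASS
  HR: 2 -> PASS
  Marketing: 2 -> PASS
  Research: 1 -> filtered out
  Sales: 1 -> filtered out


4 groups:
Design, 4
Engineering, 2
HR, 2
Marketing, 2


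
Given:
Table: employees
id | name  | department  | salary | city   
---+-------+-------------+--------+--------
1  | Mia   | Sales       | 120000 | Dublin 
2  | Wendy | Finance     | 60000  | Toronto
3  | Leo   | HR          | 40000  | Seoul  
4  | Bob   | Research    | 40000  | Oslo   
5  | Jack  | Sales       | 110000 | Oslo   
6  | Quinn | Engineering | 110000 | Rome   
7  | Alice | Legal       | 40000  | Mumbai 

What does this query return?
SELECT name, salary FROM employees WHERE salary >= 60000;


Filtering: salary >= 60000
Matching: 4 rows

4 rows:
Mia, 120000
Wendy, 60000
Jack, 110000
Quinn, 110000


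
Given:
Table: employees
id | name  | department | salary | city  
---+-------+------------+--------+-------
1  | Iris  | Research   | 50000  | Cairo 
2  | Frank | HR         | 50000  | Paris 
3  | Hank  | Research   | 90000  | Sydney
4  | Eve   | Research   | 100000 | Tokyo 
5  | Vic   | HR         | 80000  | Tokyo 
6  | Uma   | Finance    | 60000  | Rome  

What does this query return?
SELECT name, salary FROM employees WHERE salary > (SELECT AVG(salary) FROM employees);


Subquery: AVG(salary) = 71666.67
Filtering: salary > 71666.67
  Hank (90000) -> MATCH
  Eve (100000) -> MATCH
  Vic (80000) -> MATCH


3 rows:
Hank, 90000
Eve, 100000
Vic, 80000


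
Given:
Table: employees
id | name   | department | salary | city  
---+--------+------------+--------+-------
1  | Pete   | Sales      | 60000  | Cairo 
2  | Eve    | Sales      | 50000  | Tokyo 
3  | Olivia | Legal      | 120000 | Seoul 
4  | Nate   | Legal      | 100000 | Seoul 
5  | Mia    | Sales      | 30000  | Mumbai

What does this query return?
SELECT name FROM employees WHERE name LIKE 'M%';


LIKE 'M%' matches names starting with 'M'
Matching: 1

1 rows:
Mia
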